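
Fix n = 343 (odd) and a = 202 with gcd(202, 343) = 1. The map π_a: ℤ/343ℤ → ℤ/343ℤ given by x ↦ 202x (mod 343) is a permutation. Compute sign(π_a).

Trace 176: π^k(176) = [176, 223, 113, 188, 246, 300, 232] for k=0..6.
The orbit structure of x ↦ 202x mod 343: 10 orbits of sizes [98, 98, 98, 14, 14, 14, 2, 2, 2, 1].
sign(π) = (−1)^{n − #cycles} = (−1)^{343−10} = (−1)^333 = -1.
Zolotarev: (202|343) = -1, matching the cycle-count sign.

-1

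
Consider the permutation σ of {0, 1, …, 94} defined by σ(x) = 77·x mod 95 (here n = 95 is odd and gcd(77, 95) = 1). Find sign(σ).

-1

Orbit of 1 under x↦77x: [1, 77, 39, 58]… (length divides ord_95(77)).
Cycle type of π: 4×19 + 1×19; total 38 cycles.
95 − 38 = 57 transpositions; sign(π) = (−1)^57 = -1.
Check: (77/95) = -1 by Zolotarev.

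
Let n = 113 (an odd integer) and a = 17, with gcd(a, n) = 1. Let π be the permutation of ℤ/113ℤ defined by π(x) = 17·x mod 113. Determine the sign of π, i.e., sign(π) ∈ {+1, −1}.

Trace 26: π^k(26) = [26, 103, 56, 48, 25, 86, 106] for k=0..6.
Cycle type of π: 112 + 1; total 2 cycles.
113 − 2 = 111 transpositions; sign(π) = (−1)^111 = -1.
Via Zolotarev, sign(π_{17}) = (17|113) = -1.

-1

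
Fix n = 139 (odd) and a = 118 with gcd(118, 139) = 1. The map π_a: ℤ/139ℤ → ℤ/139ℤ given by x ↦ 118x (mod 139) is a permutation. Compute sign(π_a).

+1

Trace 116: π^k(116) = [116, 66, 4, 55, 96, 69, 80] for k=0..6.
Cycle type of π: 69×2 + 1; total 3 cycles.
With 3 cycles on 139 points, sign = (−1)^{139−3} = +1.
(118|139)_J = +1 (Zolotarev's lemma cross-check).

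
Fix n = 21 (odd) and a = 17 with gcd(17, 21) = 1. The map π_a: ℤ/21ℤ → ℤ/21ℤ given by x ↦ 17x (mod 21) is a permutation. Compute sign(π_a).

+1

Orbit of 20 under x↦17x: [20, 4, 5, 1, 17, 16]… (length divides ord_21(17)).
Cycle lengths of π_17 on ℤ/21ℤ: [6, 6, 6, 2, 1]; 5 cycles in total.
21 − 5 = 16 transpositions; sign(π) = (−1)^16 = +1.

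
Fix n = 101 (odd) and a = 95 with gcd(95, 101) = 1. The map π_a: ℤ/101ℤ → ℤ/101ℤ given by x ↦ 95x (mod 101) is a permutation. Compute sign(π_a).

Trace 36: π^k(36) = [36, 87, 84, 1, 95] for k=0..4.
Cycle lengths of π_95 on ℤ/101ℤ: [5, 5, 5, 5, 5, 5, 5, 5, 5, 5, 5, 5, 5, 5, 5, 5, 5, 5, 5, 5, 1]; 21 cycles in total.
101 − 21 = 80 transpositions; sign(π) = (−1)^80 = +1.
Check: (95/101) = +1 by Zolotarev.

+1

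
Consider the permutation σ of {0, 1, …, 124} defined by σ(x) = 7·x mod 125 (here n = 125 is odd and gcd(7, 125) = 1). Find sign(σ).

Orbit of 107 under x↦7x: [107, 124, 118, 76, 32, 99, 68]… (length divides ord_125(7)).
Cycle lengths of π_7 on ℤ/125ℤ: [20, 20, 20, 20, 20, 4, 4, 4, 4, 4, 4, 1]; 12 cycles in total.
12 cycles on 125: each ℓ→(−1)^(ℓ−1), product (−1)^113 = -1.
Via Zolotarev, sign(π_{7}) = (7|125) = -1.

-1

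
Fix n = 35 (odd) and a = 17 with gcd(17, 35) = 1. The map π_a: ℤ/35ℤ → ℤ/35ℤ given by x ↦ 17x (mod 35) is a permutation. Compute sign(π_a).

Trace 13: π^k(13) = [13, 11, 12, 29, 3, 16, 27] for k=0..6.
The orbit structure of x ↦ 17x mod 35: 5 orbits of sizes [12, 12, 6, 4, 1].
5 cycles on 35: each ℓ→(−1)^(ℓ−1), product (−1)^30 = +1.
Zolotarev: (17|35) = +1, matching the cycle-count sign.

+1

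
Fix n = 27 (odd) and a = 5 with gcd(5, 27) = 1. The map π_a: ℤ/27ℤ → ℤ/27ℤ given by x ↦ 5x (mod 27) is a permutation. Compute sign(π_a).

Orbit of 1 under x↦5x: [1, 5, 25, 17, 4, 20, 19]… (length divides ord_27(5)).
Decompose π into cycles: lengths [18, 6, 2, 1] (4 cycles, including the fixed point 0).
sign(π) = (−1)^{n − #cycles} = (−1)^{27−4} = (−1)^23 = -1.
(5|27)_J = -1 (Zolotarev's lemma cross-check).

-1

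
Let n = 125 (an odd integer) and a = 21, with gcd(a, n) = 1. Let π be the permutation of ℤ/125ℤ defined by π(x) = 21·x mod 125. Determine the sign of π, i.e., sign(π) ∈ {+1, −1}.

Start at x=61: 61 → 31 → 26 → 46 → 91 → 36 → 6 → … (one orbit).
Cycle lengths of π_21 on ℤ/125ℤ: [25, 25, 25, 25, 5, 5, 5, 5, 1, 1, 1, 1, 1]; 13 cycles in total.
With 13 cycles on 125 points, sign = (−1)^{125−13} = +1.
Zolotarev: (21|125) = +1, matching the cycle-count sign.

+1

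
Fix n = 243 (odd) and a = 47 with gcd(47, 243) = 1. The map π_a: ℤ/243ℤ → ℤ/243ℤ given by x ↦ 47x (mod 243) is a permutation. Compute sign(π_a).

-1

Orbit of 85 under x↦47x: [85, 107, 169, 167, 73, 29, 148]… (length divides ord_243(47)).
Cycle lengths of π_47 on ℤ/243ℤ: [162, 54, 18, 6, 2, 1]; 6 cycles in total.
sign(π) = (−1)^{n − #cycles} = (−1)^{243−6} = (−1)^237 = -1.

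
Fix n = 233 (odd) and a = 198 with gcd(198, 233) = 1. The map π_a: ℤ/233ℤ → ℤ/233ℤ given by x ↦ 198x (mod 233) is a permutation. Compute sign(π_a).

Trace 3: π^k(3) = [3, 128, 180, 224, 82, 159, 27] for k=0..6.
Cycle lengths of π_198 on ℤ/233ℤ: [232, 1]; 2 cycles in total.
2 cycles on 233: each ℓ→(−1)^(ℓ−1), product (−1)^231 = -1.
Check: (198/233) = -1 by Zolotarev.

-1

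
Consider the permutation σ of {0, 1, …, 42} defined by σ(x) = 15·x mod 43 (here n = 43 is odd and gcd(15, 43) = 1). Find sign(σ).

Orbit of 40 under x↦15x: [40, 41, 13, 23, 1, 15, 10]… (length divides ord_43(15)).
The orbit structure of x ↦ 15x mod 43: 3 orbits of sizes [21, 21, 1].
Σ(ℓ_i−1) = 43−3 = 40; sign = (−1)^40 = +1.

+1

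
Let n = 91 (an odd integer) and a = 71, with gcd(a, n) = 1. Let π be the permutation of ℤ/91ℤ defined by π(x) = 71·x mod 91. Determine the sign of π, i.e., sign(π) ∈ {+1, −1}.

Trace 36: π^k(36) = [36, 8, 22, 15, 64, 85, 29] for k=0..6.
The orbit structure of x ↦ 71x mod 91: 14 orbits of sizes [12, 12, 12, 12, 12, 12, 12, 1, 1, 1, 1, 1, 1, 1].
Σ(ℓ_i−1) = 91−14 = 77; sign = (−1)^77 = -1.
Zolotarev: (71|91) = -1, matching the cycle-count sign.

-1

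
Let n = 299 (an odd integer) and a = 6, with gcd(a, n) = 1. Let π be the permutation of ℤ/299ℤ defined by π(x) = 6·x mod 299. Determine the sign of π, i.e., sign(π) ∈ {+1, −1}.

Orbit of 35 under x↦6x: [35, 210, 64, 85, 211, 70, 121]… (length divides ord_299(6)).
6 cycles of lengths [132, 132, 12, 11, 11, 1].
n − c = 299 − 6 = 293; sign = (−1)^293 = -1.
Zolotarev: (6|299) = -1, matching the cycle-count sign.

-1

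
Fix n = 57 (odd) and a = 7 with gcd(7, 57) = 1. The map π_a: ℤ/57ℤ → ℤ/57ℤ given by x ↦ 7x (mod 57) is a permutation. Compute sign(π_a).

+1

Trace 49: π^k(49) = [49, 1, 7] for k=0..2.
π_7 has 21 disjoint cycles with lengths [3, 3, 3, 3, 3, 3, 3, 3, 3, 3, 3, 3, 3, 3, 3, 3, 3, 3, 1, 1, 1] on {0,…,56}.
21 cycles on 57: each ℓ→(−1)^(ℓ−1), product (−1)^36 = +1.
The Jacobi symbol (7|57) = +1 (Zolotarev) agrees.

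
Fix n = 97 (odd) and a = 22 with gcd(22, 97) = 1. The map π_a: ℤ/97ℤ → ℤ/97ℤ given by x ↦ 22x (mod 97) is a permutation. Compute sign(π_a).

Trace 1: π^k(1) = [1, 22, 96, 75] for k=0..3.
Decompose π into cycles: lengths [4, 4, 4, 4, 4, 4, 4, 4, 4, 4, 4, 4, 4, 4, 4, 4, 4, 4, 4, 4, 4, 4, 4, 4, 1] (25 cycles, including the fixed point 0).
n − c = 97 − 25 = 72; sign = (−1)^72 = +1.
Via Zolotarev, sign(π_{22}) = (22|97) = +1.

+1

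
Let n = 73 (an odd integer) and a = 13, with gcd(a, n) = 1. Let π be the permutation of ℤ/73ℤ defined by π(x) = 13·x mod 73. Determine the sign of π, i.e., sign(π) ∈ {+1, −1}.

Orbit of 21 under x↦13x: [21, 54, 45, 1, 13, 23, 7]… (length divides ord_73(13)).
2 cycles of lengths [72, 1].
73 − 2 = 71 transpositions; sign(π) = (−1)^71 = -1.

-1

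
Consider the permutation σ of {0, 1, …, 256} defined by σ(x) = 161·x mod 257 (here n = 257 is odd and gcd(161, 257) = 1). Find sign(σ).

Start at x=236: 236 → 217 → 242 → 155 → 26 → 74 → 92 → … (one orbit).
Cycle lengths of π_161 on ℤ/257ℤ: [256, 1]; 2 cycles in total.
n − c = 257 − 2 = 255; sign = (−1)^255 = -1.
Zolotarev: (161|257) = -1, matching the cycle-count sign.

-1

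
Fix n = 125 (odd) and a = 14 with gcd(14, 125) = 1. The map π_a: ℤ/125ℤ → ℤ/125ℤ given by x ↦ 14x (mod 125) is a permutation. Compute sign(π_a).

+1

Orbit of 76 under x↦14x: [76, 64, 21, 44, 116, 124, 111]… (length divides ord_125(14)).
7 cycles of lengths [50, 50, 10, 10, 2, 2, 1].
n − c = 125 − 7 = 118; sign = (−1)^118 = +1.
Via Zolotarev, sign(π_{14}) = (14|125) = +1.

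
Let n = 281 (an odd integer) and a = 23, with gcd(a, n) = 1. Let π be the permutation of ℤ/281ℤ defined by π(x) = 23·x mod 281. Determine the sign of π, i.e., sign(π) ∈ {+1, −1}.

Start at x=54: 54 → 118 → 185 → 40 → 77 → 85 → 269 → … (one orbit).
Cycle lengths of π_23 on ℤ/281ℤ: [280, 1]; 2 cycles in total.
n − c = 281 − 2 = 279; sign = (−1)^279 = -1.

-1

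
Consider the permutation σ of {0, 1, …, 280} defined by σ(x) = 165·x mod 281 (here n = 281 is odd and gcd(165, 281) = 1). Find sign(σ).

Start at x=1: 1 → 165 → 249 → 59 → 181 → 79 → 109 → 1 (one orbit).
The orbit structure of x ↦ 165x mod 281: 41 orbits of sizes [7, 7, 7, 7, 7, 7, 7, 7, 7, 7, 7, 7, 7, 7, 7, 7, 7, 7, 7, 7, 7, 7, 7, 7, 7, 7, 7, 7, 7, 7, 7, 7, 7, 7, 7, 7, 7, 7, 7, 7, 1].
41 cycles on 281: each ℓ→(−1)^(ℓ−1), product (−1)^240 = +1.

+1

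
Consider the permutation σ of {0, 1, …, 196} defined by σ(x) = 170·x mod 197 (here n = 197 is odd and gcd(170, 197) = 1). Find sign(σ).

Orbit of 125 under x↦170x: [125, 171, 111, 155, 149, 114, 74]… (length divides ord_197(170)).
The orbit structure of x ↦ 170x mod 197: 2 orbits of sizes [196, 1].
Σ(ℓ_i−1) = 197−2 = 195; sign = (−1)^195 = -1.

-1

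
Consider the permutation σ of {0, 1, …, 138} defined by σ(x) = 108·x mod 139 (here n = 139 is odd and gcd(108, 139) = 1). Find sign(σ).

-1

Start at x=68: 68 → 116 → 18 → 137 → 62 → 24 → 90 → … (one orbit).
Cycle lengths of π_108 on ℤ/139ℤ: [138, 1]; 2 cycles in total.
n − c = 139 − 2 = 137; sign = (−1)^137 = -1.
(108|139)_J = -1 (Zolotarev's lemma cross-check).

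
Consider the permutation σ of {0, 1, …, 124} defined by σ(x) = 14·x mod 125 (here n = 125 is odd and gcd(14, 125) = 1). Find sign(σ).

+1

Trace 14: π^k(14) = [14, 71, 119, 41, 74, 36, 4] for k=0..6.
Cycle type of π: 50×2 + 10×2 + 2×2 + 1; total 7 cycles.
sign(π) = (−1)^{n − #cycles} = (−1)^{125−7} = (−1)^118 = +1.
Via Zolotarev, sign(π_{14}) = (14|125) = +1.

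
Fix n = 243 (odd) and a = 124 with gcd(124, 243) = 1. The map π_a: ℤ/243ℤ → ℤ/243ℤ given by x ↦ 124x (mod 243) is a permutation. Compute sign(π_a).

+1

Orbit of 7 under x↦124x: [7, 139, 226, 79, 76, 190, 232]… (length divides ord_243(124)).
Cycle lengths of π_124 on ℤ/243ℤ: [81, 81, 27, 27, 9, 9, 3, 3, 1, 1, 1]; 11 cycles in total.
With 11 cycles on 243 points, sign = (−1)^{243−11} = +1.
Check: (124/243) = +1 by Zolotarev.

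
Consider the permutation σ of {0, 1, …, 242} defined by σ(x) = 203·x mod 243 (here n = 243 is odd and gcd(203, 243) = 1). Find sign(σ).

Start at x=173: 173 → 127 → 23 → 52 → 107 → 94 → 128 → … (one orbit).
π_203 has 6 disjoint cycles with lengths [162, 54, 18, 6, 2, 1] on {0,…,242}.
sign(π) = (−1)^{n − #cycles} = (−1)^{243−6} = (−1)^237 = -1.
Zolotarev: (203|243) = -1, matching the cycle-count sign.

-1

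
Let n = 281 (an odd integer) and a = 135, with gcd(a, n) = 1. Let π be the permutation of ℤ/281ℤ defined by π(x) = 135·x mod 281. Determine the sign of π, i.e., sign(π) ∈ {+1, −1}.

-1

Orbit of 68 under x↦135x: [68, 188, 90, 67, 53, 130, 128]… (length divides ord_281(135)).
Decompose π into cycles: lengths [40, 40, 40, 40, 40, 40, 40, 1] (8 cycles, including the fixed point 0).
With 8 cycles on 281 points, sign = (−1)^{281−8} = -1.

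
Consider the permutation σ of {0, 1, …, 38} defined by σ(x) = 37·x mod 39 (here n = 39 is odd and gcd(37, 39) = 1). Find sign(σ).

-1

Orbit of 31 under x↦37x: [31, 16, 7, 25, 28, 22, 34]… (length divides ord_39(37)).
6 cycles of lengths [12, 12, 12, 1, 1, 1].
sign(π) = (−1)^{n − #cycles} = (−1)^{39−6} = (−1)^33 = -1.
The Jacobi symbol (37|39) = -1 (Zolotarev) agrees.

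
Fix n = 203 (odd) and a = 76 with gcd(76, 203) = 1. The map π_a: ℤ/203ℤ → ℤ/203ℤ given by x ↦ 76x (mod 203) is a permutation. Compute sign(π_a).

+1

Start at x=36: 36 → 97 → 64 → 195 → 1 → 76 → 92 → … (one orbit).
11 cycles of lengths [28, 28, 28, 28, 28, 28, 28, 2, 2, 2, 1].
With 11 cycles on 203 points, sign = (−1)^{203−11} = +1.
(76|203)_J = +1 (Zolotarev's lemma cross-check).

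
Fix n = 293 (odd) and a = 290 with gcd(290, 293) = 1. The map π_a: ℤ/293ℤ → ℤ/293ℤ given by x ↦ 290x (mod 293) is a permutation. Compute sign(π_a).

Trace 5: π^k(5) = [5, 278, 45, 158, 112, 250, 129] for k=0..6.
The orbit structure of x ↦ 290x mod 293: 2 orbits of sizes [292, 1].
Σ(ℓ_i−1) = 293−2 = 291; sign = (−1)^291 = -1.
Via Zolotarev, sign(π_{290}) = (290|293) = -1.

-1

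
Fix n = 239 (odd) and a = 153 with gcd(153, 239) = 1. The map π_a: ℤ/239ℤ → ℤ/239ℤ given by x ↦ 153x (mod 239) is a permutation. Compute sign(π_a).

Trace 71: π^k(71) = [71, 108, 33, 30, 49, 88, 80] for k=0..6.
Cycle type of π: 119×2 + 1; total 3 cycles.
Σ(ℓ_i−1) = 239−3 = 236; sign = (−1)^236 = +1.
The Jacobi symbol (153|239) = +1 (Zolotarev) agrees.

+1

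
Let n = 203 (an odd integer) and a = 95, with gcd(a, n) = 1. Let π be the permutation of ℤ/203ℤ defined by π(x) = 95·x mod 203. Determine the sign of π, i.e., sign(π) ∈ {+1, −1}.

Orbit of 169 under x↦95x: [169, 18, 86, 50, 81, 184, 22]… (length divides ord_203(95)).
Cycle lengths of π_95 on ℤ/203ℤ: [84, 84, 28, 3, 3, 1]; 6 cycles in total.
n − c = 203 − 6 = 197; sign = (−1)^197 = -1.
Check: (95/203) = -1 by Zolotarev.

-1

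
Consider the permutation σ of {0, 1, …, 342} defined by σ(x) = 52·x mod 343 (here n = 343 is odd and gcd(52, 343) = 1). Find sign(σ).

Start at x=270: 270 → 320 → 176 → 234 → 163 → 244 → 340 → … (one orbit).
The orbit structure of x ↦ 52x mod 343: 4 orbits of sizes [294, 42, 6, 1].
4 cycles on 343: each ℓ→(−1)^(ℓ−1), product (−1)^339 = -1.

-1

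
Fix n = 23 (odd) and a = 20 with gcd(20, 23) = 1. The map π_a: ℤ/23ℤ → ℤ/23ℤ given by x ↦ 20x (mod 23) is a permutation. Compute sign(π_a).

-1

Orbit of 14 under x↦20x: [14, 4, 11, 13, 7, 2, 17]… (length divides ord_23(20)).
2 cycles of lengths [22, 1].
sign(π) = (−1)^{n − #cycles} = (−1)^{23−2} = (−1)^21 = -1.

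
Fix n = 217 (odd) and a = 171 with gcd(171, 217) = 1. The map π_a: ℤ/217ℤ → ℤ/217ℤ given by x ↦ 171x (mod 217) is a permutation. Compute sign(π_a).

Orbit of 78 under x↦171x: [78, 101, 128, 188, 32, 47, 8]… (length divides ord_217(171)).
Decompose π into cycles: lengths [30, 30, 30, 30, 30, 30, 6, 5, 5, 5, 5, 5, 5, 1] (14 cycles, including the fixed point 0).
217 − 14 = 203 transpositions; sign(π) = (−1)^203 = -1.

-1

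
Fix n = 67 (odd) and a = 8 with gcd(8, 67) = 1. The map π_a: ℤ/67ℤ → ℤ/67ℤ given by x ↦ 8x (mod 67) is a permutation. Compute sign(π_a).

Orbit of 15 under x↦8x: [15, 53, 22, 42, 1, 8, 64]… (length divides ord_67(8)).
4 cycles of lengths [22, 22, 22, 1].
67 − 4 = 63 transpositions; sign(π) = (−1)^63 = -1.
Zolotarev: (8|67) = -1, matching the cycle-count sign.

-1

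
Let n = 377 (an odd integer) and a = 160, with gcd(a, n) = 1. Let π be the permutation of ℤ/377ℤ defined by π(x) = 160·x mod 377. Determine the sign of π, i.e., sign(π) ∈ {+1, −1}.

-1

Start at x=274: 274 → 108 → 315 → 259 → 347 → 101 → 326 → … (one orbit).
Cycle type of π: 84×4 + 28 + 6×2 + 1; total 8 cycles.
n − c = 377 − 8 = 369; sign = (−1)^369 = -1.
The Jacobi symbol (160|377) = -1 (Zolotarev) agrees.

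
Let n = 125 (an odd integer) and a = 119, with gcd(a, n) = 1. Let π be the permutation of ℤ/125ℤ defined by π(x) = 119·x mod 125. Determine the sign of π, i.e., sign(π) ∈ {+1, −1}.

+1

Trace 4: π^k(4) = [4, 101, 19, 11, 59, 21, 124] for k=0..6.
Decompose π into cycles: lengths [50, 50, 10, 10, 2, 2, 1] (7 cycles, including the fixed point 0).
125 − 7 = 118 transpositions; sign(π) = (−1)^118 = +1.
Via Zolotarev, sign(π_{119}) = (119|125) = +1.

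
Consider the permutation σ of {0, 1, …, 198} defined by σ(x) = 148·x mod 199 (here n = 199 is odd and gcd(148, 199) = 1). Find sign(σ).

-1

Start at x=99: 99 → 125 → 192 → 158 → 101 → 23 → 21 → … (one orbit).
Cycle type of π: 198 + 1; total 2 cycles.
With 2 cycles on 199 points, sign = (−1)^{199−2} = -1.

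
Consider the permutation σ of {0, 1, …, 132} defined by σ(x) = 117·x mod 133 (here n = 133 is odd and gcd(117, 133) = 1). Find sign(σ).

+1

Start at x=117: 117 → 123 → 27 → 100 → 129 → 64 → 40 → … (one orbit).
The orbit structure of x ↦ 117x mod 133: 9 orbits of sizes [18, 18, 18, 18, 18, 18, 18, 6, 1].
9 cycles on 133: each ℓ→(−1)^(ℓ−1), product (−1)^124 = +1.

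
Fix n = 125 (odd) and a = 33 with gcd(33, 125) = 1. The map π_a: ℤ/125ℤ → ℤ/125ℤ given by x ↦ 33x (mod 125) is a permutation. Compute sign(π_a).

-1

Orbit of 66 under x↦33x: [66, 53, 124, 92, 36, 63, 79]… (length divides ord_125(33)).
π_33 has 4 disjoint cycles with lengths [100, 20, 4, 1] on {0,…,124}.
4 cycles on 125: each ℓ→(−1)^(ℓ−1), product (−1)^121 = -1.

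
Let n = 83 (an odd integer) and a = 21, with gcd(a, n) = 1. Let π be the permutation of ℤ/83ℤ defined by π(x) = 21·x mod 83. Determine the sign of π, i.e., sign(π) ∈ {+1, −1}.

Orbit of 69 under x↦21x: [69, 38, 51, 75, 81, 41, 31]… (length divides ord_83(21)).
π_21 has 3 disjoint cycles with lengths [41, 41, 1] on {0,…,82}.
With 3 cycles on 83 points, sign = (−1)^{83−3} = +1.

+1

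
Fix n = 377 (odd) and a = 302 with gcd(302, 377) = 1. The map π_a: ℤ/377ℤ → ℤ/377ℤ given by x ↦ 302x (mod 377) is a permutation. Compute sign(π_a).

-1

Start at x=365: 365 → 146 → 360 → 144 → 133 → 204 → 157 → … (one orbit).
The orbit structure of x ↦ 302x mod 377: 40 orbits of sizes [12, 12, 12, 12, 12, 12, 12, 12, 12, 12, 12, 12, 12, 12, 12, 12, 12, 12, 12, 12, 12, 12, 12, 12, 12, 12, 12, 12, 4, 4, 4, 4, 4, 4, 4, 3, 3, 3, 3, 1].
n − c = 377 − 40 = 337; sign = (−1)^337 = -1.
(302|377)_J = -1 (Zolotarev's lemma cross-check).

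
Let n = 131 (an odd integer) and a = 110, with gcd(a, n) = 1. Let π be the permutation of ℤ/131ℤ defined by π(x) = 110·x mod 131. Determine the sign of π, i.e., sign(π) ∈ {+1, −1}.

-1

Orbit of 50 under x↦110x: [50, 129, 42, 35, 51, 108, 90]… (length divides ord_131(110)).
Cycle lengths of π_110 on ℤ/131ℤ: [130, 1]; 2 cycles in total.
sign(π) = (−1)^{n − #cycles} = (−1)^{131−2} = (−1)^129 = -1.
(110|131)_J = -1 (Zolotarev's lemma cross-check).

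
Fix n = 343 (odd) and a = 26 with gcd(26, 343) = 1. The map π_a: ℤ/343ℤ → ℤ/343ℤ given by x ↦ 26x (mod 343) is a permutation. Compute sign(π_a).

Orbit of 230 under x↦26x: [230, 149, 101, 225, 19, 151, 153]… (length divides ord_343(26)).
Cycle type of π: 294 + 42 + 6 + 1; total 4 cycles.
sign(π) = (−1)^{n − #cycles} = (−1)^{343−4} = (−1)^339 = -1.
Check: (26/343) = -1 by Zolotarev.

-1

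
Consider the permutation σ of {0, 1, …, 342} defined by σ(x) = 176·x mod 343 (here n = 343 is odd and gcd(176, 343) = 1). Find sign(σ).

Orbit of 337 under x↦176x: [337, 316, 50, 225, 155, 183, 309]… (length divides ord_343(176)).
π_176 has 19 disjoint cycles with lengths [49, 49, 49, 49, 49, 49, 7, 7, 7, 7, 7, 7, 1, 1, 1, 1, 1, 1, 1] on {0,…,342}.
With 19 cycles on 343 points, sign = (−1)^{343−19} = +1.
(176|343)_J = +1 (Zolotarev's lemma cross-check).

+1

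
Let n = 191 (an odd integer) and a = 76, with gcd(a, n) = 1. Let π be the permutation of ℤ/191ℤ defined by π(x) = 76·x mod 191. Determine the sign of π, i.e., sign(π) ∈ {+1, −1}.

-1

Trace 135: π^k(135) = [135, 137, 98, 190, 115, 145, 133] for k=0..6.
Cycle type of π: 190 + 1; total 2 cycles.
n − c = 191 − 2 = 189; sign = (−1)^189 = -1.
Zolotarev: (76|191) = -1, matching the cycle-count sign.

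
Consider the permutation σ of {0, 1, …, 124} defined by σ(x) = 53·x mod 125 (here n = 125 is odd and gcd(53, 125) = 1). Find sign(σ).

Orbit of 46 under x↦53x: [46, 63, 89, 92, 1, 53, 59]… (length divides ord_125(53)).
Decompose π into cycles: lengths [100, 20, 4, 1] (4 cycles, including the fixed point 0).
sign(π) = (−1)^{n − #cycles} = (−1)^{125−4} = (−1)^121 = -1.
(53|125)_J = -1 (Zolotarev's lemma cross-check).

-1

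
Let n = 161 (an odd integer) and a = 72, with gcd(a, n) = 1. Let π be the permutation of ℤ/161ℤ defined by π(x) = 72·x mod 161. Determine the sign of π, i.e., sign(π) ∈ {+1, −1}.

Orbit of 71 under x↦72x: [71, 121, 18, 8, 93, 95, 78]… (length divides ord_161(72)).
Cycle lengths of π_72 on ℤ/161ℤ: [33, 33, 33, 33, 11, 11, 3, 3, 1]; 9 cycles in total.
With 9 cycles on 161 points, sign = (−1)^{161−9} = +1.

+1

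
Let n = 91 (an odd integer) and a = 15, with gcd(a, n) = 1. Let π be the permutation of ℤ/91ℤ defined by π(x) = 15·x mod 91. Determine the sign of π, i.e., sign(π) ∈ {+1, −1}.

-1

Trace 85: π^k(85) = [85, 1, 15, 43, 8, 29, 71] for k=0..6.
The orbit structure of x ↦ 15x mod 91: 14 orbits of sizes [12, 12, 12, 12, 12, 12, 12, 1, 1, 1, 1, 1, 1, 1].
Σ(ℓ_i−1) = 91−14 = 77; sign = (−1)^77 = -1.
Via Zolotarev, sign(π_{15}) = (15|91) = -1.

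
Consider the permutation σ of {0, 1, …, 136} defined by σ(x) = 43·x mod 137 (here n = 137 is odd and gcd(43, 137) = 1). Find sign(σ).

-1

Start at x=84: 84 → 50 → 95 → 112 → 21 → 81 → 58 → … (one orbit).
2 cycles of lengths [136, 1].
sign(π) = (−1)^{n − #cycles} = (−1)^{137−2} = (−1)^135 = -1.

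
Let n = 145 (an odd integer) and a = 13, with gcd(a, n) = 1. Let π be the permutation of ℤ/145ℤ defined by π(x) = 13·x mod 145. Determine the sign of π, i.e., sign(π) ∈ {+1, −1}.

Orbit of 62 under x↦13x: [62, 81, 38, 59, 42, 111, 138]… (length divides ord_145(13)).
Cycle type of π: 28×4 + 14×2 + 4 + 1; total 8 cycles.
n − c = 145 − 8 = 137; sign = (−1)^137 = -1.
The Jacobi symbol (13|145) = -1 (Zolotarev) agrees.

-1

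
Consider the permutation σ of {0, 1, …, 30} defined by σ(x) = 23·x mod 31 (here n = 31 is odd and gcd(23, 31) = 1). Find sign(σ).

Trace 1: π^k(1) = [1, 23, 2, 15, 4, 30, 8] for k=0..6.
π_23 has 4 disjoint cycles with lengths [10, 10, 10, 1] on {0,…,30}.
sign(π) = (−1)^{n − #cycles} = (−1)^{31−4} = (−1)^27 = -1.
Via Zolotarev, sign(π_{23}) = (23|31) = -1.

-1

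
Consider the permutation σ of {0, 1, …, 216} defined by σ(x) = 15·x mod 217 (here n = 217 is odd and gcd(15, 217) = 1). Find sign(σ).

Trace 8: π^k(8) = [8, 120, 64, 92, 78, 85, 190] for k=0..6.
Cycle type of π: 10×21 + 1×7; total 28 cycles.
sign(π) = (−1)^{n − #cycles} = (−1)^{217−28} = (−1)^189 = -1.
Zolotarev: (15|217) = -1, matching the cycle-count sign.

-1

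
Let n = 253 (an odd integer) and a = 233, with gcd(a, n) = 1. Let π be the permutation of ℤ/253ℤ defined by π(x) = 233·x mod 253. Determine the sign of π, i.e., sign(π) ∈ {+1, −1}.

Start at x=71: 71 → 98 → 64 → 238 → 47 → 72 → 78 → … (one orbit).
Cycle lengths of π_233 on ℤ/253ℤ: [110, 110, 11, 11, 10, 1]; 6 cycles in total.
253 − 6 = 247 transpositions; sign(π) = (−1)^247 = -1.

-1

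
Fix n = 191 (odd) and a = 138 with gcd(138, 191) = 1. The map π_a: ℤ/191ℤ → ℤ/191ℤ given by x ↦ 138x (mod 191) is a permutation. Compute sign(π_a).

+1

Orbit of 158 under x↦138x: [158, 30, 129, 39, 34, 108, 6]… (length divides ord_191(138)).
π_138 has 3 disjoint cycles with lengths [95, 95, 1] on {0,…,190}.
191 − 3 = 188 transpositions; sign(π) = (−1)^188 = +1.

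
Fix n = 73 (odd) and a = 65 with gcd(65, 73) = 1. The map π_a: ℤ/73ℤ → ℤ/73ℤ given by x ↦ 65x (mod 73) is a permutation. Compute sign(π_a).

Start at x=72: 72 → 8 → 9 → 1 → 65 → 64 → 72 (one orbit).
Cycle lengths of π_65 on ℤ/73ℤ: [6, 6, 6, 6, 6, 6, 6, 6, 6, 6, 6, 6, 1]; 13 cycles in total.
sign(π) = (−1)^{n − #cycles} = (−1)^{73−13} = (−1)^60 = +1.
Check: (65/73) = +1 by Zolotarev.

+1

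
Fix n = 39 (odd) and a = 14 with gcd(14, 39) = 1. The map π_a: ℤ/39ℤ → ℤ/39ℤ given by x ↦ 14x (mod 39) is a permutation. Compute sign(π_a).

Orbit of 14 under x↦14x: [14, 1]… (length divides ord_39(14)).
Cycle type of π: 2×13 + 1×13; total 26 cycles.
With 26 cycles on 39 points, sign = (−1)^{39−26} = -1.
Zolotarev: (14|39) = -1, matching the cycle-count sign.

-1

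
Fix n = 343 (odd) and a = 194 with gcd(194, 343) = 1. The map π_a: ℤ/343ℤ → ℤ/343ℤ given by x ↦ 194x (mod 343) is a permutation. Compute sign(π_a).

-1

Trace 216: π^k(216) = [216, 58, 276, 36, 124, 46, 6] for k=0..6.
Cycle lengths of π_194 on ℤ/343ℤ: [294, 42, 6, 1]; 4 cycles in total.
sign(π) = (−1)^{n − #cycles} = (−1)^{343−4} = (−1)^339 = -1.
(194|343)_J = -1 (Zolotarev's lemma cross-check).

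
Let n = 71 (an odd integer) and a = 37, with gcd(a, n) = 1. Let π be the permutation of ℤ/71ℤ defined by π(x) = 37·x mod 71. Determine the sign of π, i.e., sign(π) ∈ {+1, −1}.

Start at x=30: 30 → 45 → 32 → 48 → 1 → 37 → 20 → 30 (one orbit).
Decompose π into cycles: lengths [7, 7, 7, 7, 7, 7, 7, 7, 7, 7, 1] (11 cycles, including the fixed point 0).
Σ(ℓ_i−1) = 71−11 = 60; sign = (−1)^60 = +1.
(37|71)_J = +1 (Zolotarev's lemma cross-check).

+1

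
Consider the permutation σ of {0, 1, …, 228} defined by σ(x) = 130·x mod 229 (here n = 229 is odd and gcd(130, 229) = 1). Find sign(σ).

Start at x=82: 82 → 126 → 121 → 158 → 159 → 60 → 14 → … (one orbit).
π_130 has 5 disjoint cycles with lengths [57, 57, 57, 57, 1] on {0,…,228}.
sign(π) = (−1)^{n − #cycles} = (−1)^{229−5} = (−1)^224 = +1.

+1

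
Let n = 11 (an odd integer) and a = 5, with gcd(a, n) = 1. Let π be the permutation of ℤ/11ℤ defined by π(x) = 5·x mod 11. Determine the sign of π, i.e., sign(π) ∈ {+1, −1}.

+1

Start at x=5: 5 → 3 → 4 → 9 → 1 → 5 (one orbit).
3 cycles of lengths [5, 5, 1].
With 3 cycles on 11 points, sign = (−1)^{11−3} = +1.
(5|11)_J = +1 (Zolotarev's lemma cross-check).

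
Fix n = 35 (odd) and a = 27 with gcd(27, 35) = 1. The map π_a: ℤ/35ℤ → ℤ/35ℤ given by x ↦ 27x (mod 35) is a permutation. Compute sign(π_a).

Trace 27: π^k(27) = [27, 29, 13, 1] for k=0..3.
11 cycles of lengths [4, 4, 4, 4, 4, 4, 4, 2, 2, 2, 1].
35 − 11 = 24 transpositions; sign(π) = (−1)^24 = +1.

+1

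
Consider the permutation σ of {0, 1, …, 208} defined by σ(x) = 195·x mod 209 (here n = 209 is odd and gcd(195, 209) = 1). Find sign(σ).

-1

Start at x=134: 134 → 5 → 139 → 144 → 74 → 9 → 83 → … (one orbit).
The orbit structure of x ↦ 195x mod 209: 6 orbits of sizes [90, 90, 10, 9, 9, 1].
sign(π) = (−1)^{n − #cycles} = (−1)^{209−6} = (−1)^203 = -1.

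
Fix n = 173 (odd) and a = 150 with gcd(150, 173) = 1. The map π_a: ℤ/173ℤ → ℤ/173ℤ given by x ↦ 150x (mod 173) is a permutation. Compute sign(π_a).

+1

Trace 152: π^k(152) = [152, 137, 136, 159, 149, 33, 106] for k=0..6.
3 cycles of lengths [86, 86, 1].
Σ(ℓ_i−1) = 173−3 = 170; sign = (−1)^170 = +1.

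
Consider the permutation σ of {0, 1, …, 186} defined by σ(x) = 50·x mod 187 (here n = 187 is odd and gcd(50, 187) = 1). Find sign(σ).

-1

Trace 69: π^k(69) = [69, 84, 86, 186, 137, 118, 103] for k=0..6.
26 cycles of lengths [10, 10, 10, 10, 10, 10, 10, 10, 10, 10, 10, 10, 10, 10, 10, 10, 10, 2, 2, 2, 2, 2, 2, 2, 2, 1].
sign(π) = (−1)^{n − #cycles} = (−1)^{187−26} = (−1)^161 = -1.
Check: (50/187) = -1 by Zolotarev.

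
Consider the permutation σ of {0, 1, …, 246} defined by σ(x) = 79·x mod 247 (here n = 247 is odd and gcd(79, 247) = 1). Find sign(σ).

Trace 40: π^k(40) = [40, 196, 170, 92, 105, 144, 14] for k=0..6.
26 cycles of lengths [18, 18, 18, 18, 18, 18, 18, 18, 18, 18, 18, 18, 18, 1, 1, 1, 1, 1, 1, 1, 1, 1, 1, 1, 1, 1].
Σ(ℓ_i−1) = 247−26 = 221; sign = (−1)^221 = -1.
Zolotarev: (79|247) = -1, matching the cycle-count sign.

-1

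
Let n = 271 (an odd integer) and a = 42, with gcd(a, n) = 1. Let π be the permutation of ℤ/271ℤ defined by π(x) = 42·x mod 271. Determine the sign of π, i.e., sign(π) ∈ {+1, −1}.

Trace 197: π^k(197) = [197, 144, 86, 89, 215, 87, 131] for k=0..6.
Decompose π into cycles: lengths [270, 1] (2 cycles, including the fixed point 0).
2 cycles on 271: each ℓ→(−1)^(ℓ−1), product (−1)^269 = -1.

-1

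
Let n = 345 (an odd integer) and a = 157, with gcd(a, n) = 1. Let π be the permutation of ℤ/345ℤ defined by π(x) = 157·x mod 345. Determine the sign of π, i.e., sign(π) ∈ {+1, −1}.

+1

Orbit of 334 under x↦157x: [334, 343, 31, 37, 289, 178, 1]… (length divides ord_345(157)).
Decompose π into cycles: lengths [44, 44, 44, 44, 44, 44, 22, 22, 22, 4, 4, 4, 1, 1, 1] (15 cycles, including the fixed point 0).
With 15 cycles on 345 points, sign = (−1)^{345−15} = +1.
Zolotarev: (157|345) = +1, matching the cycle-count sign.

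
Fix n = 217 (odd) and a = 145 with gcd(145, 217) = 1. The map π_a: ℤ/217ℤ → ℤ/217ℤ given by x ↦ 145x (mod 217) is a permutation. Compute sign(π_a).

Orbit of 81 under x↦145x: [81, 27, 9, 3, 1, 145, 193]… (length divides ord_217(145)).
9 cycles of lengths [30, 30, 30, 30, 30, 30, 30, 6, 1].
With 9 cycles on 217 points, sign = (−1)^{217−9} = +1.
Zolotarev: (145|217) = +1, matching the cycle-count sign.

+1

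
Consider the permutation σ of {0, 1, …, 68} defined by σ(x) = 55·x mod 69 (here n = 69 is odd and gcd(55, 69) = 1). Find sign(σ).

+1

Trace 52: π^k(52) = [52, 31, 49, 4, 13, 25, 64] for k=0..6.
9 cycles of lengths [11, 11, 11, 11, 11, 11, 1, 1, 1].
9 cycles on 69: each ℓ→(−1)^(ℓ−1), product (−1)^60 = +1.
Check: (55/69) = +1 by Zolotarev.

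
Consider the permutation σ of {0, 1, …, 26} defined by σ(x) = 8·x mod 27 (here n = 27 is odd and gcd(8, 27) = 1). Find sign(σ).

Trace 8: π^k(8) = [8, 10, 26, 19, 17, 1] for k=0..5.
Cycle lengths of π_8 on ℤ/27ℤ: [6, 6, 6, 2, 2, 2, 2, 1]; 8 cycles in total.
sign(π) = (−1)^{n − #cycles} = (−1)^{27−8} = (−1)^19 = -1.
The Jacobi symbol (8|27) = -1 (Zolotarev) agrees.

-1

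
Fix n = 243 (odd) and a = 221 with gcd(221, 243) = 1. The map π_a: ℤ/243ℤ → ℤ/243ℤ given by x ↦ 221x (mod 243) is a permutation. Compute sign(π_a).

Start at x=218: 218 → 64 → 50 → 115 → 143 → 13 → 200 → … (one orbit).
Cycle type of π: 162 + 54 + 18 + 6 + 2 + 1; total 6 cycles.
Σ(ℓ_i−1) = 243−6 = 237; sign = (−1)^237 = -1.
(221|243)_J = -1 (Zolotarev's lemma cross-check).

-1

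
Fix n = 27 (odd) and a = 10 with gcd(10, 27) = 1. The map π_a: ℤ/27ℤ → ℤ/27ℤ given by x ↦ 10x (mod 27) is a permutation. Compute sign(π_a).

+1

Start at x=1: 1 → 10 → 19 → 1 (one orbit).
π_10 has 15 disjoint cycles with lengths [3, 3, 3, 3, 3, 3, 1, 1, 1, 1, 1, 1, 1, 1, 1] on {0,…,26}.
n − c = 27 − 15 = 12; sign = (−1)^12 = +1.
Check: (10/27) = +1 by Zolotarev.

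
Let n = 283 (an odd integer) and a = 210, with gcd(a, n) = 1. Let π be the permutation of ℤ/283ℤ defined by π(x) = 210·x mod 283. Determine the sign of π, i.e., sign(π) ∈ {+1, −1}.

Orbit of 27 under x↦210x: [27, 10, 119, 86, 231, 117, 232]… (length divides ord_283(210)).
Cycle type of π: 282 + 1; total 2 cycles.
sign(π) = (−1)^{n − #cycles} = (−1)^{283−2} = (−1)^281 = -1.
Zolotarev: (210|283) = -1, matching the cycle-count sign.

-1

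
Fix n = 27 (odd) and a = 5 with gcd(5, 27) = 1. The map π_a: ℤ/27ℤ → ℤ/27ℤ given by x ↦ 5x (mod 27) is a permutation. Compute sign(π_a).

Trace 4: π^k(4) = [4, 20, 19, 14, 16, 26, 22] for k=0..6.
4 cycles of lengths [18, 6, 2, 1].
sign(π) = (−1)^{n − #cycles} = (−1)^{27−4} = (−1)^23 = -1.

-1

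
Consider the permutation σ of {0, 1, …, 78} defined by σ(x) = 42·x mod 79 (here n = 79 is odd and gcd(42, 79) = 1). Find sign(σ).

+1

Start at x=23: 23 → 18 → 45 → 73 → 64 → 2 → 5 → … (one orbit).
Cycle lengths of π_42 on ℤ/79ℤ: [39, 39, 1]; 3 cycles in total.
Σ(ℓ_i−1) = 79−3 = 76; sign = (−1)^76 = +1.
The Jacobi symbol (42|79) = +1 (Zolotarev) agrees.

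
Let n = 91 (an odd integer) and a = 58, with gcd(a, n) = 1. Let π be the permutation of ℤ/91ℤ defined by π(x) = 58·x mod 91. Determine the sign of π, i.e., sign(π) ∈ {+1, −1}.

Trace 67: π^k(67) = [67, 64, 72, 81, 57, 30, 11] for k=0..6.
Cycle type of π: 12×7 + 3×2 + 1; total 10 cycles.
10 cycles on 91: each ℓ→(−1)^(ℓ−1), product (−1)^81 = -1.

-1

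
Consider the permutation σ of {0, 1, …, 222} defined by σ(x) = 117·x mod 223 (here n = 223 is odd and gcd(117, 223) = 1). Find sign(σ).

-1

Orbit of 34 under x↦117x: [34, 187, 25, 26, 143, 6, 33]… (length divides ord_223(117)).
The orbit structure of x ↦ 117x mod 223: 2 orbits of sizes [222, 1].
2 cycles on 223: each ℓ→(−1)^(ℓ−1), product (−1)^221 = -1.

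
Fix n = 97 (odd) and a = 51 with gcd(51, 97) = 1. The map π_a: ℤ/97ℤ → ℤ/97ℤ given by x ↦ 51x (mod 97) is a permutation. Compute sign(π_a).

Start at x=75: 75 → 42 → 8 → 20 → 50 → 28 → 70 → … (one orbit).
Decompose π into cycles: lengths [32, 32, 32, 1] (4 cycles, including the fixed point 0).
4 cycles on 97: each ℓ→(−1)^(ℓ−1), product (−1)^93 = -1.

-1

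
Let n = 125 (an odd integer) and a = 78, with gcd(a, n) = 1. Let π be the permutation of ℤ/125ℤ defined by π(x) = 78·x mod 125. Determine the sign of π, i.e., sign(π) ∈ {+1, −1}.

-1

Orbit of 93 under x↦78x: [93, 4, 62, 86, 83, 99, 97]… (length divides ord_125(78)).
Cycle lengths of π_78 on ℤ/125ℤ: [100, 20, 4, 1]; 4 cycles in total.
Σ(ℓ_i−1) = 125−4 = 121; sign = (−1)^121 = -1.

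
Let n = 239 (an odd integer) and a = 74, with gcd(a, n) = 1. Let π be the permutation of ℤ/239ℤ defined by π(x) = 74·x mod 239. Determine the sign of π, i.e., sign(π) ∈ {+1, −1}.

Trace 30: π^k(30) = [30, 69, 87, 224, 85, 76, 127] for k=0..6.
Cycle type of π: 238 + 1; total 2 cycles.
Σ(ℓ_i−1) = 239−2 = 237; sign = (−1)^237 = -1.
Via Zolotarev, sign(π_{74}) = (74|239) = -1.

-1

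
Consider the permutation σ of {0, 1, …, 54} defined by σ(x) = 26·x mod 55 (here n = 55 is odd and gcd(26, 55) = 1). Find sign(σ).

Trace 31: π^k(31) = [31, 36, 1, 26, 16] for k=0..4.
Cycle type of π: 5×10 + 1×5; total 15 cycles.
Σ(ℓ_i−1) = 55−15 = 40; sign = (−1)^40 = +1.
Via Zolotarev, sign(π_{26}) = (26|55) = +1.

+1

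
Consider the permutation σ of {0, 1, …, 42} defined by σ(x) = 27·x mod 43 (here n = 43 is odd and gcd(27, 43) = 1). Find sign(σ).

-1

Start at x=1: 1 → 27 → 41 → 32 → 4 → 22 → 35 → … (one orbit).
Cycle type of π: 14×3 + 1; total 4 cycles.
43 − 4 = 39 transpositions; sign(π) = (−1)^39 = -1.
(27|43)_J = -1 (Zolotarev's lemma cross-check).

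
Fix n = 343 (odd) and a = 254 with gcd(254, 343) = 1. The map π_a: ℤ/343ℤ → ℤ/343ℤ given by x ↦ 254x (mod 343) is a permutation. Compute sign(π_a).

Orbit of 16 under x↦254x: [16, 291, 169, 51, 263, 260, 184]… (length divides ord_343(254)).
Cycle lengths of π_254 on ℤ/343ℤ: [147, 147, 21, 21, 3, 3, 1]; 7 cycles in total.
343 − 7 = 336 transpositions; sign(π) = (−1)^336 = +1.
The Jacobi symbol (254|343) = +1 (Zolotarev) agrees.

+1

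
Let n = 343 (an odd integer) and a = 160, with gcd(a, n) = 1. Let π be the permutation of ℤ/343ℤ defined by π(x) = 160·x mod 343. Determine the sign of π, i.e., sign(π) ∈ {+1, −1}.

-1

Orbit of 216 under x↦160x: [216, 260, 97, 85, 223, 8, 251]… (length divides ord_343(160)).
π_160 has 10 disjoint cycles with lengths [98, 98, 98, 14, 14, 14, 2, 2, 2, 1] on {0,…,342}.
With 10 cycles on 343 points, sign = (−1)^{343−10} = -1.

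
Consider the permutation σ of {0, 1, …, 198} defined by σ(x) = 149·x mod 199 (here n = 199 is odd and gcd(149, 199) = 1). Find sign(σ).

Orbit of 12 under x↦149x: [12, 196, 150, 62, 84, 178, 55]… (length divides ord_199(149)).
Cycle lengths of π_149 on ℤ/199ℤ: [198, 1]; 2 cycles in total.
sign(π) = (−1)^{n − #cycles} = (−1)^{199−2} = (−1)^197 = -1.

-1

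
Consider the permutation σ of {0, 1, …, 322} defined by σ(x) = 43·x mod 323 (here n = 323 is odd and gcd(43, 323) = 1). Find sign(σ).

+1

Start at x=83: 83 → 16 → 42 → 191 → 138 → 120 → 315 → … (one orbit).
9 cycles of lengths [72, 72, 72, 72, 9, 9, 8, 8, 1].
Σ(ℓ_i−1) = 323−9 = 314; sign = (−1)^314 = +1.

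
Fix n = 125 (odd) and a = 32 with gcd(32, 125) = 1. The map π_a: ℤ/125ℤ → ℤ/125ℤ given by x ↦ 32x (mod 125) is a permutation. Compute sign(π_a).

Trace 7: π^k(7) = [7, 99, 43, 1, 32, 24, 18] for k=0..6.
Cycle type of π: 20×5 + 4×6 + 1; total 12 cycles.
12 cycles on 125: each ℓ→(−1)^(ℓ−1), product (−1)^113 = -1.
Via Zolotarev, sign(π_{32}) = (32|125) = -1.

-1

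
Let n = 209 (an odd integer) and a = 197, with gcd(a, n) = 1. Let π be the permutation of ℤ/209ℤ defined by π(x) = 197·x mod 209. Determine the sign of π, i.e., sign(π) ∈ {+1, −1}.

-1

Start at x=45: 45 → 87 → 1 → 197 → 144 → 153 → 45 (one orbit).
Decompose π into cycles: lengths [6, 6, 6, 6, 6, 6, 6, 6, 6, 6, 6, 6, 6, 6, 6, 6, 6, 6, 6, 6, 6, 6, 6, 6, 6, 6, 6, 6, 6, 6, 3, 3, 3, 3, 3, 3, 2, 2, 2, 2, 2, 1] (42 cycles, including the fixed point 0).
n − c = 209 − 42 = 167; sign = (−1)^167 = -1.
(197|209)_J = -1 (Zolotarev's lemma cross-check).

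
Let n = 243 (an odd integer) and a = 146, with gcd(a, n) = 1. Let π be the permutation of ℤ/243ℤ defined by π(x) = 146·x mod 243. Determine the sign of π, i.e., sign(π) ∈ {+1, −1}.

-1

Orbit of 70 under x↦146x: [70, 14, 100, 20, 4, 98, 214]… (length divides ord_243(146)).
Decompose π into cycles: lengths [162, 54, 18, 6, 2, 1] (6 cycles, including the fixed point 0).
6 cycles on 243: each ℓ→(−1)^(ℓ−1), product (−1)^237 = -1.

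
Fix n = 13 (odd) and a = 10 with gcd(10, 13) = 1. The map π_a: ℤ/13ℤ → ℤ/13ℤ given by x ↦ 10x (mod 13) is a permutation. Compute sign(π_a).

Orbit of 4 under x↦10x: [4, 1, 10, 9, 12, 3]… (length divides ord_13(10)).
3 cycles of lengths [6, 6, 1].
With 3 cycles on 13 points, sign = (−1)^{13−3} = +1.

+1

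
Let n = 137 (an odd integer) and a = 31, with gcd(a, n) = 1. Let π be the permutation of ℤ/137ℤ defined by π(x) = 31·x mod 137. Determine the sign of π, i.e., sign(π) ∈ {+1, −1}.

Orbit of 44 under x↦31x: [44, 131, 88, 125, 39, 113, 78]… (length divides ord_137(31)).
The orbit structure of x ↦ 31x mod 137: 2 orbits of sizes [136, 1].
With 2 cycles on 137 points, sign = (−1)^{137−2} = -1.
Check: (31/137) = -1 by Zolotarev.

-1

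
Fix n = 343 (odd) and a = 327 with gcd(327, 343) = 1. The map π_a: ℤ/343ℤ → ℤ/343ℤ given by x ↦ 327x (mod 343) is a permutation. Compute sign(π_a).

-1

Trace 300: π^k(300) = [300, 2, 311, 169, 40, 46, 293] for k=0..6.
π_327 has 4 disjoint cycles with lengths [294, 42, 6, 1] on {0,…,342}.
343 − 4 = 339 transpositions; sign(π) = (−1)^339 = -1.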